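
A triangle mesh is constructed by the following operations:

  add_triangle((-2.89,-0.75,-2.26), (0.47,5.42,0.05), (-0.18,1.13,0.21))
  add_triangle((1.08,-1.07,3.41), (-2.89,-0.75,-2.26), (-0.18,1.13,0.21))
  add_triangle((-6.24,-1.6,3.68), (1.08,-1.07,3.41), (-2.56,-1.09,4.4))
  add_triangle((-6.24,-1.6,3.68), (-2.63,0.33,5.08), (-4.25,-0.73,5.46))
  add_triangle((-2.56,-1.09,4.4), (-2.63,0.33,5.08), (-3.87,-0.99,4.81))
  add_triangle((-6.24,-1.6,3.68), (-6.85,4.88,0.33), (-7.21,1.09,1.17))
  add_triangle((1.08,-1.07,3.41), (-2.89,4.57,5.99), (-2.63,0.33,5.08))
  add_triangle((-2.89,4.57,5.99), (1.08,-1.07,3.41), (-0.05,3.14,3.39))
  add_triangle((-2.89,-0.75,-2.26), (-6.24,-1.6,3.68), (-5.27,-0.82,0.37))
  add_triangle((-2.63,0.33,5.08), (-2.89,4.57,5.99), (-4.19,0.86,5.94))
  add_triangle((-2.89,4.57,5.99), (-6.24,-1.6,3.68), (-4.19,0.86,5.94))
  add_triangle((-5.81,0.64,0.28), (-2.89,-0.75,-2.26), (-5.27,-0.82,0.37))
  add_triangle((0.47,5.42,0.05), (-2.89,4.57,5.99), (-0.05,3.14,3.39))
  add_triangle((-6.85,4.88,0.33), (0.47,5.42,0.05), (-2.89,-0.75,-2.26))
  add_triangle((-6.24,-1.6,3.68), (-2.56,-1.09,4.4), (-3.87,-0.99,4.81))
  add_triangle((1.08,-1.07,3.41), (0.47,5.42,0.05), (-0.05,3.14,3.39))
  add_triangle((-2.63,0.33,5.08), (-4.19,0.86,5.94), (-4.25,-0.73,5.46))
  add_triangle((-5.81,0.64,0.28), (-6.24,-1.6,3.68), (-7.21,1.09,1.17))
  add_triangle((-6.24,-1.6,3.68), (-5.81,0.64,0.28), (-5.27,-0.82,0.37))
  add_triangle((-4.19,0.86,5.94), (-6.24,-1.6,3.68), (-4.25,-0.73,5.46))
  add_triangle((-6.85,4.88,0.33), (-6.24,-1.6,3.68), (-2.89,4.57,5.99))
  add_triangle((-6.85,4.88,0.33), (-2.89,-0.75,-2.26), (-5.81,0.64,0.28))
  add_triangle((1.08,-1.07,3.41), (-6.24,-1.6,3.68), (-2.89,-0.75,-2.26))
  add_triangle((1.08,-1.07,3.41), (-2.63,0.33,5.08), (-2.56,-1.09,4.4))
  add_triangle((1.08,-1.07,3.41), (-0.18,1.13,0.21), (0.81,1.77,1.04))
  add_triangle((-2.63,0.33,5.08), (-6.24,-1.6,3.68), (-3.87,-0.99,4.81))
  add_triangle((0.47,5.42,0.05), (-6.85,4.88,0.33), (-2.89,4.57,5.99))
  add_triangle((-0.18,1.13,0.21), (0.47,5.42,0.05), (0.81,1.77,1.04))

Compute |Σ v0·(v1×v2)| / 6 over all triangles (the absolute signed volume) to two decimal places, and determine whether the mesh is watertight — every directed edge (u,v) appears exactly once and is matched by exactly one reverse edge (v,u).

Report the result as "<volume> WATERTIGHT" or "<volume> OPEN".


Per-triangle v0·(v1×v2)/6:
  t1: -1.0751
  t2: -1.6822
  t3: +2.2238
  t4: -1.7648
  t5: +1.2962
  t6: +9.9339
  t7: +10.3031
  t8: +7.3182
  t9: +2.2160
  t10: +4.0308
  t11: +10.5392
  t12: +3.3738
  t13: +8.2460
  t14: +15.5302
  t15: +1.1468
  t16: +4.5564
  t17: +1.5951
  t18: +2.7897
  t19: +4.3259
  t20: +4.6440
  t21: +50.0696
  t22: +9.5848
  t23: +5.5910
  t24: +3.6229
  t25: -0.6204
  t26: +2.6318
  t27: +38.2319
  t28: -0.3754
Σ = +198.2833 → |volume| = 198.28

Directed edges: 84 total; 6 unmatched, e.g. (-6.85,4.88,0.33)→(-7.21,1.09,1.17) → open.

198.28 OPEN


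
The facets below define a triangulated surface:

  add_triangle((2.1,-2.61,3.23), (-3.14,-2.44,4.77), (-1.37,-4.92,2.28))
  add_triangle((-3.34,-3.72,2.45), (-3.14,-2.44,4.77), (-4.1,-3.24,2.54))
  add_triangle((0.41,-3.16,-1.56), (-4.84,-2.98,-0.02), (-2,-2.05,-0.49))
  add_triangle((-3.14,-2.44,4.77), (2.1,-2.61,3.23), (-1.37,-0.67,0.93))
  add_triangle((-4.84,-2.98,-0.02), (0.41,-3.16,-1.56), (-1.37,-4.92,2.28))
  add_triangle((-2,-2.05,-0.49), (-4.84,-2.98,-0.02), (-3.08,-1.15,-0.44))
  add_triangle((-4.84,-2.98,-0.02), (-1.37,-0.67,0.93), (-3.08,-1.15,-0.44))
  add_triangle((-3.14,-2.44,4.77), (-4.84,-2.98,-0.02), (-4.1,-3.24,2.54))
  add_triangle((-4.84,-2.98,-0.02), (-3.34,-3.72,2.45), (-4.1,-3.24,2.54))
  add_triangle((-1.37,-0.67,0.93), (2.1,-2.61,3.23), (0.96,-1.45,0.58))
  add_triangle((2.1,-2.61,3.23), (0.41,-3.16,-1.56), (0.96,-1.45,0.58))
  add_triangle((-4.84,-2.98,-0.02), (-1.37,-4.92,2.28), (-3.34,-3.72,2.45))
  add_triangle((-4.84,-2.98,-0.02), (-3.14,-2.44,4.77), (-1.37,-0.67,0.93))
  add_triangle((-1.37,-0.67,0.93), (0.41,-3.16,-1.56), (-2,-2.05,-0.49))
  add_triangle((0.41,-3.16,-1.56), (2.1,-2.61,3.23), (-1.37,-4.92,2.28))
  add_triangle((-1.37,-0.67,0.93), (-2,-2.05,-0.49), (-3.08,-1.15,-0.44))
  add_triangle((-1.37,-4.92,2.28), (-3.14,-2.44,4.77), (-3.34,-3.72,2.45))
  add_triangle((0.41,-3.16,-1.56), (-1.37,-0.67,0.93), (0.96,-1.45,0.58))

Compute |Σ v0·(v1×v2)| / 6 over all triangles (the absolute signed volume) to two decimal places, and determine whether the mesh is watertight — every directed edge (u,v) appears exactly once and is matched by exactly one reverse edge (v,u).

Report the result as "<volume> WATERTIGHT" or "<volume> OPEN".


46.90 WATERTIGHT

Per-triangle v0·(v1×v2)/6:
  t1: +12.5123
  t2: +2.0965
  t3: +0.2948
  t4: -1.2297
  t5: +11.4272
  t6: +0.5722
  t7: +0.6231
  t8: +1.7159
  t9: +2.0090
  t10: -1.0176
  t11: +0.6348
  t12: +5.0347
  t13: +1.0519
  t14: -1.1041
  t15: +9.1475
  t16: -0.7697
  t17: +5.4110
  t18: -1.5068
Σ = +46.9030 → |volume| = 46.90

Directed edges: 54 total, each appears once with its reverse present → watertight.


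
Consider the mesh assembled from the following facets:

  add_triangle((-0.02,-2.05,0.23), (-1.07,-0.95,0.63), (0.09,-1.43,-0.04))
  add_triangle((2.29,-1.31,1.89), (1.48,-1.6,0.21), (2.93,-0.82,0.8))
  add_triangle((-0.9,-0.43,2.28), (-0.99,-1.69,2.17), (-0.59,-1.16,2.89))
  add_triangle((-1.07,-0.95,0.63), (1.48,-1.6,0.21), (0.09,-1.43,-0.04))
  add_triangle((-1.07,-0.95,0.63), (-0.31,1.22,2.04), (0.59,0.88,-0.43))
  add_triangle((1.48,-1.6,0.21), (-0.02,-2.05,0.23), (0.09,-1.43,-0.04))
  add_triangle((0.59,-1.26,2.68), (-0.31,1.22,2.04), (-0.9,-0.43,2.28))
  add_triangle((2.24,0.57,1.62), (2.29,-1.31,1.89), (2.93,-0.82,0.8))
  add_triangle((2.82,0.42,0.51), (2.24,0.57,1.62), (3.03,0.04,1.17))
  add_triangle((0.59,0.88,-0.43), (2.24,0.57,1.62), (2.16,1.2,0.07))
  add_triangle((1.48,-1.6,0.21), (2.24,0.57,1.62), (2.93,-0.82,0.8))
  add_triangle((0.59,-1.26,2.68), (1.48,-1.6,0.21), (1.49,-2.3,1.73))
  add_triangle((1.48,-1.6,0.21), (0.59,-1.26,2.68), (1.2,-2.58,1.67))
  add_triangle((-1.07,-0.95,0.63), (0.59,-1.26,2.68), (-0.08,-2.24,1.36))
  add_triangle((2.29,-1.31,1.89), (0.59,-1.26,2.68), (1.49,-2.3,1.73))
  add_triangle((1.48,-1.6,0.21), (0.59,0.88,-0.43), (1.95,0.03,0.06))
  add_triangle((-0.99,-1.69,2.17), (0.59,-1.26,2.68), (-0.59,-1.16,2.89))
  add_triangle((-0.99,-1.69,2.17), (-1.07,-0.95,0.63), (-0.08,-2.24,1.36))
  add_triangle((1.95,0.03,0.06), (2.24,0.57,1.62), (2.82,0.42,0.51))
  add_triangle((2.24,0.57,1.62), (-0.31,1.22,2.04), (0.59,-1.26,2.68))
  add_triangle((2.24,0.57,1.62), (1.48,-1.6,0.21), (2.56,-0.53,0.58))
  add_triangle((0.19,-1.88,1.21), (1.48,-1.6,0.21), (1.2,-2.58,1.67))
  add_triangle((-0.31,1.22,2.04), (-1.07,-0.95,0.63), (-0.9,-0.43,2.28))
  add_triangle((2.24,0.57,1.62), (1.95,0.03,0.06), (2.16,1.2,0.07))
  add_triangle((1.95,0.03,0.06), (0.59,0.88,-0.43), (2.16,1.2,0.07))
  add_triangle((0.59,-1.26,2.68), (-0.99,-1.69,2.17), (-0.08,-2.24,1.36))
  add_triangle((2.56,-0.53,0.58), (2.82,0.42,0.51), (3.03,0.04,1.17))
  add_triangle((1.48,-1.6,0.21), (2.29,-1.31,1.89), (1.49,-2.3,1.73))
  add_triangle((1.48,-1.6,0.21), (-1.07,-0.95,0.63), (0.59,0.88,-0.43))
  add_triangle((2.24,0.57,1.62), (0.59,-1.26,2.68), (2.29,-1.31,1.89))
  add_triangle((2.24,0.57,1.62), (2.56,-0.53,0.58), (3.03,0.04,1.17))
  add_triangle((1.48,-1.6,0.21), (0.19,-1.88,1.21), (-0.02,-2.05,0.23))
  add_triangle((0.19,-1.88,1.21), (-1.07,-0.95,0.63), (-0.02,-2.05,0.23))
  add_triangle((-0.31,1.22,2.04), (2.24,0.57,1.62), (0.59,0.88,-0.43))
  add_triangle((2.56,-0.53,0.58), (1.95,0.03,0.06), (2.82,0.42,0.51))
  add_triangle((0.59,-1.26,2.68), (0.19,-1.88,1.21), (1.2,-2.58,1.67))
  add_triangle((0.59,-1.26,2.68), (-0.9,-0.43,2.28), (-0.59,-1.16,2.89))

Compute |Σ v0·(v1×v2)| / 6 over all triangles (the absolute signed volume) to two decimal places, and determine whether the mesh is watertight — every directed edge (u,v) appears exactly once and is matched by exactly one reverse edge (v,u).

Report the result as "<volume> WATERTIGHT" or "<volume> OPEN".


Per-triangle v0·(v1×v2)/6:
  t1: +0.0541
  t2: +0.7958
  t3: +0.2992
  t4: -0.2844
  t5: +0.1400
  t6: +0.1035
  t7: +1.1469
  t8: +1.0687
  t9: +0.3039
  t10: +0.1986
  t11: -0.4705
  t12: -0.2083
  t13: +0.5913
  t14: -0.7533
  t15: +1.0356
  t16: +0.1898
  t17: +0.4971
  t18: +0.4240
  t19: -0.1162
  t20: +2.2847
  t21: +0.5588
  t22: +0.2452
  t23: +0.3444
  t24: +0.5876
  t25: +0.1709
  t26: +0.9358
  t27: +0.2438
  t28: +0.7027
  t29: -0.0258
  t30: +1.4691
  t31: +0.1035
  t32: +0.5084
  t33: +0.3993
  t34: +1.0324
  t35: +0.1397
  t36: +0.5487
  t37: +0.2272
Σ = +15.4920 → |volume| = 15.49

Directed edges: 111 total; 9 unmatched, e.g. (-0.9,-0.43,2.28)→(-0.99,-1.69,2.17) → open.

15.49 OPEN


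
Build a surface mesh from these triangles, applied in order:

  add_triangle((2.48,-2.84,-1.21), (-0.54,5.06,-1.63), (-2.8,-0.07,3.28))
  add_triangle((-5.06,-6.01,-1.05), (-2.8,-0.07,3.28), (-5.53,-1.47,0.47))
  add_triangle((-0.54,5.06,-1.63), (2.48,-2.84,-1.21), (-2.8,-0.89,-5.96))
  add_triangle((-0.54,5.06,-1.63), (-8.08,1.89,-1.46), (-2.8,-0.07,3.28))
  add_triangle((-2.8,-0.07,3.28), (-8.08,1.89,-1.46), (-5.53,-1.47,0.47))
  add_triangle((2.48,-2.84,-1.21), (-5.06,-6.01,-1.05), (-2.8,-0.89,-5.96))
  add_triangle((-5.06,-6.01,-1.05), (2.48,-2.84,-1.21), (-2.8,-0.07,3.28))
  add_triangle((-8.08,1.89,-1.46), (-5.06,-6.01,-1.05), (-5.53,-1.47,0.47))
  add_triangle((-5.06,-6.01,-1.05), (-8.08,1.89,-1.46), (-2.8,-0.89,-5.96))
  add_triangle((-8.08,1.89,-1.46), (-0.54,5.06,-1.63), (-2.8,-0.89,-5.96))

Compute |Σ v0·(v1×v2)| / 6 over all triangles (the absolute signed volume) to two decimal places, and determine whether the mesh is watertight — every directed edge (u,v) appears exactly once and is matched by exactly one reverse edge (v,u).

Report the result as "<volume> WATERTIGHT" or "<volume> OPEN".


Per-triangle v0·(v1×v2)/6:
  t1: +0.9494
  t2: +12.1594
  t3: +16.6558
  t4: +23.6579
  t5: +12.6552
  t6: +29.7876
  t7: +14.1035
  t8: +14.7380
  t9: +52.5532
  t10: +39.4252
Σ = +216.6852 → |volume| = 216.69

Directed edges: 30 total, each appears once with its reverse present → watertight.

216.69 WATERTIGHT


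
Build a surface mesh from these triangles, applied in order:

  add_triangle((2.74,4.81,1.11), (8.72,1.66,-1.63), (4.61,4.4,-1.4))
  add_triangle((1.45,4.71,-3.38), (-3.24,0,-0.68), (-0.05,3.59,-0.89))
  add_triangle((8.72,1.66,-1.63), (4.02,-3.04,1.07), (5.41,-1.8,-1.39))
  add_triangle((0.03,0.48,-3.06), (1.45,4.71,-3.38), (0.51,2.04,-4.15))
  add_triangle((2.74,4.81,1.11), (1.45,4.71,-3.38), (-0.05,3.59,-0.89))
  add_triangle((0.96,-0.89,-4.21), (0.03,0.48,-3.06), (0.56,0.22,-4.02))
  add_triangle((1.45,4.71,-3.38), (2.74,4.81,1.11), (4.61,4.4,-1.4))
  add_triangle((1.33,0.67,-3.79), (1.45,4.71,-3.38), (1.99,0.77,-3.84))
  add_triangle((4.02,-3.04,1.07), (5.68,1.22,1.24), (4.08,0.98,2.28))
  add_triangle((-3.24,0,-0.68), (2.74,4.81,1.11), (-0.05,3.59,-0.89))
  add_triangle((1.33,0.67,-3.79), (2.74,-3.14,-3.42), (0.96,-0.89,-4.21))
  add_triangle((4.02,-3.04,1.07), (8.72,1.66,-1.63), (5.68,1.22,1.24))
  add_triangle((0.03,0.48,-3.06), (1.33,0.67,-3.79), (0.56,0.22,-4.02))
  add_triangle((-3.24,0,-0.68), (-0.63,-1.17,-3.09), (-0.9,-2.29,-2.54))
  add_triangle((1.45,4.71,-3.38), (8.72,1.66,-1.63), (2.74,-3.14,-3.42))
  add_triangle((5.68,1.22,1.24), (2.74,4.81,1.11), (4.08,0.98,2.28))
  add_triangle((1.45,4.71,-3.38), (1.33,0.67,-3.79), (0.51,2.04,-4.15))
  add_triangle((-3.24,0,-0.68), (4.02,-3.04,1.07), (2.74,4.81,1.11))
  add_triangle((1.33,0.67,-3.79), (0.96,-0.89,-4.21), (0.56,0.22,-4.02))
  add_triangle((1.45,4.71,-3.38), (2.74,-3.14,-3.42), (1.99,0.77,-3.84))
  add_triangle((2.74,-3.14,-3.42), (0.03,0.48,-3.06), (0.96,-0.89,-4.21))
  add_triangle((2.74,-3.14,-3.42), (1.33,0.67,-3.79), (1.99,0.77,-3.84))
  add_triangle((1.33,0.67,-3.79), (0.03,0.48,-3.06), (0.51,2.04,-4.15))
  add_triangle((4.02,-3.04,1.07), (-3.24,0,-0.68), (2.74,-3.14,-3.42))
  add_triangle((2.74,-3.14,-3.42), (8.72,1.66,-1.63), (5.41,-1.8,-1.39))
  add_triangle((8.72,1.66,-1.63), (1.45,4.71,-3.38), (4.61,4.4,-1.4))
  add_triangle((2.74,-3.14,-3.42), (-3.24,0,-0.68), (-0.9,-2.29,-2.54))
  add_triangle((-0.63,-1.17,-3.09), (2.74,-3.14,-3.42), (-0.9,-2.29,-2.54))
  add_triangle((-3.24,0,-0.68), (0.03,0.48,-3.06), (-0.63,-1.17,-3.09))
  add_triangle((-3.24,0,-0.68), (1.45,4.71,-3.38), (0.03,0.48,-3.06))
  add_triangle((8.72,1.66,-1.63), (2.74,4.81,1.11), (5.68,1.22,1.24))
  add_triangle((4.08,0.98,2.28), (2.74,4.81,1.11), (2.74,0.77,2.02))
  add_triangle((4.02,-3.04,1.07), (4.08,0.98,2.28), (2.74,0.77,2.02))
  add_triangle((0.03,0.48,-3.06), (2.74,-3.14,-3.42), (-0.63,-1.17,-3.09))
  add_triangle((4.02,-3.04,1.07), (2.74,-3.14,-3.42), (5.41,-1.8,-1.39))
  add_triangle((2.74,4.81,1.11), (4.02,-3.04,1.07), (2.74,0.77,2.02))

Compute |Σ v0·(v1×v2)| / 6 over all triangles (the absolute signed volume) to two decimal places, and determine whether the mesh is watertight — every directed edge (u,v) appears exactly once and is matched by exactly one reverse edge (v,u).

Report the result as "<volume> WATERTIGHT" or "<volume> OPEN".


Per-triangle v0·(v1×v2)/6:
  t1: +11.6591
  t2: +4.9055
  t3: +9.5857
  t4: -0.0033
  t5: +5.8036
  t6: +0.2192
  t7: +9.9204
  t8: +1.6537
  t9: +5.1527
  t10: +3.3215
  t11: +2.8134
  t12: +13.0966
  t13: +0.2908
  t14: +2.1722
  t15: +35.2825
  t16: +5.5019
  t17: +2.6761
  t18: +1.4659
  t19: +0.7178
  t20: +1.7587
  t21: -0.4174
  t22: +1.6083
  t23: +0.8978
  t24: +6.9420
  t25: +9.9438
  t26: +12.4469
  t27: -0.9537
  t28: +2.7144
  t29: +2.7039
  t30: +6.8438
  t31: +14.0185
  t32: +1.4121
  t33: +1.2420
  t34: +3.5220
  t35: +8.3944
  t36: -5.2264
Σ = +184.0861 → |volume| = 184.09

Directed edges: 108 total, each appears once with its reverse present → watertight.

184.09 WATERTIGHT


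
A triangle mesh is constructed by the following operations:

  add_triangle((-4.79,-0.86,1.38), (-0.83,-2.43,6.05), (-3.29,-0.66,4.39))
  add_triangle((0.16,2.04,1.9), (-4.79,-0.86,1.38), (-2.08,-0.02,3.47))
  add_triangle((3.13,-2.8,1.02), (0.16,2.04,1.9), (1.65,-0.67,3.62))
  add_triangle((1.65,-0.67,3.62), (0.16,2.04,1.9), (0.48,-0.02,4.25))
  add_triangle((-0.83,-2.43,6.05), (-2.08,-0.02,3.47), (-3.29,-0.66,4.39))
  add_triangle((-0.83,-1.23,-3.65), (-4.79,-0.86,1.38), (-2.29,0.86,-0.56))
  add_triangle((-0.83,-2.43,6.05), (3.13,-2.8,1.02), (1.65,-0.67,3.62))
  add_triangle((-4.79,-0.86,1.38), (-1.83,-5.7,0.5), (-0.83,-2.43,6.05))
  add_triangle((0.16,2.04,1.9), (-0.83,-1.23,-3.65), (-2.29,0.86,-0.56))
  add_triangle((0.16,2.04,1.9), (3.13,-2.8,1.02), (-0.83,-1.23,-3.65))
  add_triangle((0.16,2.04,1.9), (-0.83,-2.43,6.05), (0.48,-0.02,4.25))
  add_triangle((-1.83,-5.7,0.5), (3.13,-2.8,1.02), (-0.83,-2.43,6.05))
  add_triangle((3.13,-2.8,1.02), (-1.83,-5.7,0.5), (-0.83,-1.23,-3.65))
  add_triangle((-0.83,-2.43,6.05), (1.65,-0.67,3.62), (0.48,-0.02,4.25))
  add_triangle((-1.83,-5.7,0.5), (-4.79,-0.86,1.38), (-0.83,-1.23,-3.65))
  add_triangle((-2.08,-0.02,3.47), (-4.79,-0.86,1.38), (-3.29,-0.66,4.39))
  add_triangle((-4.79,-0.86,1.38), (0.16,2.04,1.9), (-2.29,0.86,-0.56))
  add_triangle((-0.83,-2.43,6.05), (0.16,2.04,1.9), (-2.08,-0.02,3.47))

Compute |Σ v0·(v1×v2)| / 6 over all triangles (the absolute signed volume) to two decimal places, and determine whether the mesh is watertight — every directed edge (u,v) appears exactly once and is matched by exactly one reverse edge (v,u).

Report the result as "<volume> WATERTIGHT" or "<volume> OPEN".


126.17 WATERTIGHT

Per-triangle v0·(v1×v2)/6:
  t1: +5.9466
  t2: +4.0603
  t3: +2.7333
  t4: +1.7761
  t5: +1.9387
  t6: +4.9993
  t7: +7.7588
  t8: +24.9678
  t9: +1.6679
  t10: +1.9474
  t11: +2.2892
  t12: +22.3772
  t13: +14.0632
  t14: +2.8112
  t15: +16.6538
  t16: +1.1301
  t17: +3.9334
  t18: +5.1163
Σ = +126.1707 → |volume| = 126.17

Directed edges: 54 total, each appears once with its reverse present → watertight.


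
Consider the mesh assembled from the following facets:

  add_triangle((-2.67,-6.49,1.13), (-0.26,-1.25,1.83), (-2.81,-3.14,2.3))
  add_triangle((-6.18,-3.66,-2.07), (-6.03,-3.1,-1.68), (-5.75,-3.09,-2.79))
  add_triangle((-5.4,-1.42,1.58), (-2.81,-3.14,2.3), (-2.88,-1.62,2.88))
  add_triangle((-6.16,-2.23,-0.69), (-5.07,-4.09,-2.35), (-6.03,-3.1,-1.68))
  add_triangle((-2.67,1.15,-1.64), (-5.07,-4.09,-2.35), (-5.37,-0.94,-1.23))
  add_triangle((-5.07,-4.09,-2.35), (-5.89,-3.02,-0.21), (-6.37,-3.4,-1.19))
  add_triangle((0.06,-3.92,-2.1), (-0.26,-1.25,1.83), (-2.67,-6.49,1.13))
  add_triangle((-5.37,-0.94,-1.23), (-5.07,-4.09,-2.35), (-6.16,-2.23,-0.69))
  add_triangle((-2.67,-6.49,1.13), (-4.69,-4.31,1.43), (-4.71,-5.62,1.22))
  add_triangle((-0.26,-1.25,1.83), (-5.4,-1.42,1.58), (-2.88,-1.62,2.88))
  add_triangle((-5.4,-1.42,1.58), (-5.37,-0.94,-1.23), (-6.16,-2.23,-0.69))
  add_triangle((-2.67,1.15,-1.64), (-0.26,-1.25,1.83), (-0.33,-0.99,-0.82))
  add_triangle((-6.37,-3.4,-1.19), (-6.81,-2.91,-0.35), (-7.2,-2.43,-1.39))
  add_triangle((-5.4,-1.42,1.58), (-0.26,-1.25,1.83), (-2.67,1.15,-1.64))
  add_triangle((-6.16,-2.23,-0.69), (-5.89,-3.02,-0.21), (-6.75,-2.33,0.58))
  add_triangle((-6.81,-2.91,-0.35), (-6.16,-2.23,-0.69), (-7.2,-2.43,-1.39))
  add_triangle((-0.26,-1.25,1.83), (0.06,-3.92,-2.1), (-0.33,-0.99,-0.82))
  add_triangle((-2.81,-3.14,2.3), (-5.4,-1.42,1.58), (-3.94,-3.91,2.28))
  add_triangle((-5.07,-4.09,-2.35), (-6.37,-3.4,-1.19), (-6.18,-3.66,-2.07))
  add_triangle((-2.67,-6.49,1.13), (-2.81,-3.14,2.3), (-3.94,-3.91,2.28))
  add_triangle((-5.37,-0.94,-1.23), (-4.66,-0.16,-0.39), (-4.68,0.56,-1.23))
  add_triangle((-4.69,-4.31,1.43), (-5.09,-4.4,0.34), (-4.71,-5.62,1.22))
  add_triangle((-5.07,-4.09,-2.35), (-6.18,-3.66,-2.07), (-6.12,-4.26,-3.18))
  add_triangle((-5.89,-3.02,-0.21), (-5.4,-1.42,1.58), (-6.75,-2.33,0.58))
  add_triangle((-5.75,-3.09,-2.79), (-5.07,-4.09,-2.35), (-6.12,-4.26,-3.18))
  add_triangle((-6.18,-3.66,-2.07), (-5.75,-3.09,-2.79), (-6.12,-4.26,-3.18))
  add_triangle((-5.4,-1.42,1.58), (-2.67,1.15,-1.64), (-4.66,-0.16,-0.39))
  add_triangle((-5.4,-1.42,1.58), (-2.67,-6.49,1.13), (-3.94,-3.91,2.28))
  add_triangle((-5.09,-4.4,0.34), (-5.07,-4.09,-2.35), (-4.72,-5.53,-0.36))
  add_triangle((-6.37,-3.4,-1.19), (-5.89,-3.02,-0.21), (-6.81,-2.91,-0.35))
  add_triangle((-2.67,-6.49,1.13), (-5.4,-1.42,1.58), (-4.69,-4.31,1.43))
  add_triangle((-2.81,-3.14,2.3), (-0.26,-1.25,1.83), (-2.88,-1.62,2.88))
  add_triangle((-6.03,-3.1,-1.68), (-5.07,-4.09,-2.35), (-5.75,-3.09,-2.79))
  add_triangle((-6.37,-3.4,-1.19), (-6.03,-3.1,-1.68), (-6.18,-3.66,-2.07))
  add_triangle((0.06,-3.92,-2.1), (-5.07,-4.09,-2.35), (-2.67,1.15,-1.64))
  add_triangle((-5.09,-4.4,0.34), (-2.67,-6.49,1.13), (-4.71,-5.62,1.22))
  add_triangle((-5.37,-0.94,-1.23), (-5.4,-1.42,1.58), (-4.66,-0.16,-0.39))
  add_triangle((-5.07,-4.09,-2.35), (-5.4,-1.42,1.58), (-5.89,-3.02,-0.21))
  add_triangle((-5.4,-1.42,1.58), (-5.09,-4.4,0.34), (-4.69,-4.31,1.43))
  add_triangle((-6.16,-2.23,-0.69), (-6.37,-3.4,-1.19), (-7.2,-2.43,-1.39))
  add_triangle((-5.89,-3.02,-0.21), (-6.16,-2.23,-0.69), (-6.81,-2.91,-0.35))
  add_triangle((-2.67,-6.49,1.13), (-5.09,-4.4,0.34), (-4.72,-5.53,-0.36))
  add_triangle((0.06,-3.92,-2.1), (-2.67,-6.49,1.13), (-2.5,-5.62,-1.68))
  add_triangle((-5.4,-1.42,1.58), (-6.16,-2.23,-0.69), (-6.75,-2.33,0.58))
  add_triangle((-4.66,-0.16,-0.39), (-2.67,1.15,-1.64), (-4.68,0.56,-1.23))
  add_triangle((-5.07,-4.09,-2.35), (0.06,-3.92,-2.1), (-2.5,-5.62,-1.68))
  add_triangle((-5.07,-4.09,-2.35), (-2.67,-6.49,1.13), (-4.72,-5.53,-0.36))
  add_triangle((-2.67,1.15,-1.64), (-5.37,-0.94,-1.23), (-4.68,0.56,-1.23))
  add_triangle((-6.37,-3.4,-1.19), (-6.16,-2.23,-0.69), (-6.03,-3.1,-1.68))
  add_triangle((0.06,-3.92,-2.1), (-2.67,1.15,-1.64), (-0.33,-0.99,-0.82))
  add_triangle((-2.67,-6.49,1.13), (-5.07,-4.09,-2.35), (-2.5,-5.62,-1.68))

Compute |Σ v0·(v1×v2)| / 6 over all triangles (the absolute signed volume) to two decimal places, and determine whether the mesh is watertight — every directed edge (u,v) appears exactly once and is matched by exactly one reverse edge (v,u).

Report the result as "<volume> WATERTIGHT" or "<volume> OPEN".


83.52 OPEN

Per-triangle v0·(v1×v2)/6:
  t1: +3.1300
  t2: +0.5297
  t3: +3.2552
  t4: -0.6474
  t5: +4.6685
  t6: +1.1237
  t7: +3.6825
  t8: +3.2917
  t9: +1.0007
  t10: -0.8049
  t11: +2.5973
  t12: -1.3765
  t13: +1.4180
  t14: +0.3487
  t15: +1.2702
  t16: +0.1916
  t17: -0.6165
  t18: +1.3866
  t19: +0.8068
  t20: +1.7953
  t21: +0.9289
  t22: +1.2705
  t23: +0.8390
  t24: +0.8813
  t25: -0.3778
  t26: +0.9326
  t27: +0.6012
  t28: +4.9695
  t29: +3.4746
  t30: +0.5639
  t31: +0.6650
  t32: +1.4453
  t33: -1.6451
  t34: +0.3276
  t35: +7.2899
  t36: +1.9619
  t37: +1.9409
  t38: -0.2787
  t39: +3.3415
  t40: -0.7417
  t41: -0.1709
  t42: +3.5662
  t43: +5.3757
  t44: +0.4789
  t45: +0.0156
  t46: +4.7308
  t47: +3.2512
  t48: +1.0407
  t49: +0.6797
  t50: -0.0068
  t51: +9.1184
Σ = +83.5210 → |volume| = 83.52

Directed edges: 153 total; 3 unmatched, e.g. (-5.09,-4.4,0.34)→(-5.07,-4.09,-2.35) → open.


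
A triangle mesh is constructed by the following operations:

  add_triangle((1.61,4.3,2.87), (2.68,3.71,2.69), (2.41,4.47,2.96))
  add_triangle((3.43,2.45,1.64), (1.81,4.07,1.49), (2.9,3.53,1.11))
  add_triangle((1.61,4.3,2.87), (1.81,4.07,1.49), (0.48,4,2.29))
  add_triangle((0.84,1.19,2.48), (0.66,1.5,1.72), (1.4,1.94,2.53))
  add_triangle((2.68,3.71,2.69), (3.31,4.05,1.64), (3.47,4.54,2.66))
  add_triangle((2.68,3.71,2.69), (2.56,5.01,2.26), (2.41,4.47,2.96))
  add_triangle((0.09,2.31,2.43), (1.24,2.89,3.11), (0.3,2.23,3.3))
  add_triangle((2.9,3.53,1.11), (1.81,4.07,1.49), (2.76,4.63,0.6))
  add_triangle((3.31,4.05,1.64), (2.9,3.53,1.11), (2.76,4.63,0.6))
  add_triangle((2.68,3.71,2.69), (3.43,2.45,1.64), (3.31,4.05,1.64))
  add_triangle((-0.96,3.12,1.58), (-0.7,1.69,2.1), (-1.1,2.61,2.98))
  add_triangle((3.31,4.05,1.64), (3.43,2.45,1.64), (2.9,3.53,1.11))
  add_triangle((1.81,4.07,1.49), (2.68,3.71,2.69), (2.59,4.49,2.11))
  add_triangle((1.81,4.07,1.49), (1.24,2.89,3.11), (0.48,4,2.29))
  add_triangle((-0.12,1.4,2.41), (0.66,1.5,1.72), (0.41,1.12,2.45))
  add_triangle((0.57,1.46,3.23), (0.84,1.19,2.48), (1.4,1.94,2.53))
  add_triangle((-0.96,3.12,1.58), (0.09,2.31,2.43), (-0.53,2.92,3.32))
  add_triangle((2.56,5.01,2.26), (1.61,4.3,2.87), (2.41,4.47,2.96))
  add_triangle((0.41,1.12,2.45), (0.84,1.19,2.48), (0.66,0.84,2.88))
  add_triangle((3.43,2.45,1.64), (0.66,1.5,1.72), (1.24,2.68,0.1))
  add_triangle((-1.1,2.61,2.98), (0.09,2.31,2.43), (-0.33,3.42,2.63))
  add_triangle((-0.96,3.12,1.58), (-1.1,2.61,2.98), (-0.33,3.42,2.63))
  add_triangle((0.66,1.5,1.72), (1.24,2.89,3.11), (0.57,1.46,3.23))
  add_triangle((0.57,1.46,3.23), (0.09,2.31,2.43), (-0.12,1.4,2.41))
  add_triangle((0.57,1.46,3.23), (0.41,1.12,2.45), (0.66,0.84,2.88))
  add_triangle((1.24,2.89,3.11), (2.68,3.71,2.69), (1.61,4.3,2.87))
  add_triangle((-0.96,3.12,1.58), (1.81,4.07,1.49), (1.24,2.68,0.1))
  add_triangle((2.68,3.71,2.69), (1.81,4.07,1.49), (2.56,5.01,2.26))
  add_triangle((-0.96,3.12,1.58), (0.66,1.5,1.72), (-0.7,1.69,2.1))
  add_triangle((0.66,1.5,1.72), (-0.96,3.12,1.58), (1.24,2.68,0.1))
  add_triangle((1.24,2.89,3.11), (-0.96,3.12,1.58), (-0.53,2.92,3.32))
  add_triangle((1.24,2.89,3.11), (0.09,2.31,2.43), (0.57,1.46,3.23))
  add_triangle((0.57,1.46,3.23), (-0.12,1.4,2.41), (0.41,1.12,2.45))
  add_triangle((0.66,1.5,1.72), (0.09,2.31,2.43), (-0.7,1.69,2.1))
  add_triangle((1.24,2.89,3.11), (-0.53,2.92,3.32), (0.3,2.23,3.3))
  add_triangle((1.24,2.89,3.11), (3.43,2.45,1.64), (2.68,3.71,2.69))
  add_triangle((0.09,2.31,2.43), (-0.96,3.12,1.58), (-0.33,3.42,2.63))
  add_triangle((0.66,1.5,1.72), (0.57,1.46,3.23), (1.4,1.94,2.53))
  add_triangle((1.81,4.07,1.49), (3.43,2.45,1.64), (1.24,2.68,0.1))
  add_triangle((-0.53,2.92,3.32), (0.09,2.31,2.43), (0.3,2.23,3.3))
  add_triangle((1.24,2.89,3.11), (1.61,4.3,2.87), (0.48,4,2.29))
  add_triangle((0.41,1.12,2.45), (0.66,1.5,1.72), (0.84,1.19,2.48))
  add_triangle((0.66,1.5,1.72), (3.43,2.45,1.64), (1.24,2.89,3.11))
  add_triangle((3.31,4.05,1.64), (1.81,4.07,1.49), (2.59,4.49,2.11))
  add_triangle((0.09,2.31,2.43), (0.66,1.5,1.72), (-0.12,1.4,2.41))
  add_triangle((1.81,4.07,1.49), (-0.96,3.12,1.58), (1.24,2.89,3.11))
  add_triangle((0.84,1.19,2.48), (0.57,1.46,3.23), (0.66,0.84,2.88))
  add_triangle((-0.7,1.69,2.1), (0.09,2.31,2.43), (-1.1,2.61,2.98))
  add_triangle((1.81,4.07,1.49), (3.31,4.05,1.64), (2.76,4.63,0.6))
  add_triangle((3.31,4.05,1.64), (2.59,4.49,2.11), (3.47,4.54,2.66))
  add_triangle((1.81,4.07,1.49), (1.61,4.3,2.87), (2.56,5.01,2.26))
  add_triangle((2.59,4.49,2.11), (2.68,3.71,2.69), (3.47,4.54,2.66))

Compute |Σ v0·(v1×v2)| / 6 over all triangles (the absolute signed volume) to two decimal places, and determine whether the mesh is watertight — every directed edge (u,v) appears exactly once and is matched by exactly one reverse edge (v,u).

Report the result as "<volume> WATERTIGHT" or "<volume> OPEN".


Per-triangle v0·(v1×v2)/6:
  t1: +0.1345
  t2: -0.9599
  t3: +0.9724
  t4: -0.1282
  t5: -0.0025
  t6: +0.5111
  t7: -0.4084
  t8: -0.9013
  t9: +0.2337
  t10: +1.2985
  t11: -0.0369
  t12: +0.3144
  t13: +0.2101
  t14: -1.7826
  t15: -0.1978
  t16: +0.1371
  t17: -0.5253
  t18: +0.5605
  t19: -0.0868
  t20: -1.7304
  t21: +0.4895
  t22: +0.7615
  t23: +0.0160
  t24: +0.2990
  t25: +0.0045
  t26: +1.0685
  t27: +1.3888
  t28: -0.0023
  t29: -0.8155
  t30: -1.7643
  t31: +1.7232
  t32: +0.7215
  t33: +0.0000
  t34: +0.1165
  t35: +0.7169
  t36: +0.9700
  t37: -0.0994
  t38: +0.2181
  t39: +1.4232
  t40: -0.2569
  t41: +0.8184
  t42: -0.1153
  t43: +0.1291
  t44: +0.4139
  t45: -0.2266
  t46: +3.2542
  t47: +0.1057
  t48: +0.0800
  t49: +1.1956
  t50: +0.5513
  t51: +0.3791
  t52: +0.3902
Σ = +11.5666 → |volume| = 11.57

Directed edges: 156 total, each appears once with its reverse present → watertight.

11.57 WATERTIGHT


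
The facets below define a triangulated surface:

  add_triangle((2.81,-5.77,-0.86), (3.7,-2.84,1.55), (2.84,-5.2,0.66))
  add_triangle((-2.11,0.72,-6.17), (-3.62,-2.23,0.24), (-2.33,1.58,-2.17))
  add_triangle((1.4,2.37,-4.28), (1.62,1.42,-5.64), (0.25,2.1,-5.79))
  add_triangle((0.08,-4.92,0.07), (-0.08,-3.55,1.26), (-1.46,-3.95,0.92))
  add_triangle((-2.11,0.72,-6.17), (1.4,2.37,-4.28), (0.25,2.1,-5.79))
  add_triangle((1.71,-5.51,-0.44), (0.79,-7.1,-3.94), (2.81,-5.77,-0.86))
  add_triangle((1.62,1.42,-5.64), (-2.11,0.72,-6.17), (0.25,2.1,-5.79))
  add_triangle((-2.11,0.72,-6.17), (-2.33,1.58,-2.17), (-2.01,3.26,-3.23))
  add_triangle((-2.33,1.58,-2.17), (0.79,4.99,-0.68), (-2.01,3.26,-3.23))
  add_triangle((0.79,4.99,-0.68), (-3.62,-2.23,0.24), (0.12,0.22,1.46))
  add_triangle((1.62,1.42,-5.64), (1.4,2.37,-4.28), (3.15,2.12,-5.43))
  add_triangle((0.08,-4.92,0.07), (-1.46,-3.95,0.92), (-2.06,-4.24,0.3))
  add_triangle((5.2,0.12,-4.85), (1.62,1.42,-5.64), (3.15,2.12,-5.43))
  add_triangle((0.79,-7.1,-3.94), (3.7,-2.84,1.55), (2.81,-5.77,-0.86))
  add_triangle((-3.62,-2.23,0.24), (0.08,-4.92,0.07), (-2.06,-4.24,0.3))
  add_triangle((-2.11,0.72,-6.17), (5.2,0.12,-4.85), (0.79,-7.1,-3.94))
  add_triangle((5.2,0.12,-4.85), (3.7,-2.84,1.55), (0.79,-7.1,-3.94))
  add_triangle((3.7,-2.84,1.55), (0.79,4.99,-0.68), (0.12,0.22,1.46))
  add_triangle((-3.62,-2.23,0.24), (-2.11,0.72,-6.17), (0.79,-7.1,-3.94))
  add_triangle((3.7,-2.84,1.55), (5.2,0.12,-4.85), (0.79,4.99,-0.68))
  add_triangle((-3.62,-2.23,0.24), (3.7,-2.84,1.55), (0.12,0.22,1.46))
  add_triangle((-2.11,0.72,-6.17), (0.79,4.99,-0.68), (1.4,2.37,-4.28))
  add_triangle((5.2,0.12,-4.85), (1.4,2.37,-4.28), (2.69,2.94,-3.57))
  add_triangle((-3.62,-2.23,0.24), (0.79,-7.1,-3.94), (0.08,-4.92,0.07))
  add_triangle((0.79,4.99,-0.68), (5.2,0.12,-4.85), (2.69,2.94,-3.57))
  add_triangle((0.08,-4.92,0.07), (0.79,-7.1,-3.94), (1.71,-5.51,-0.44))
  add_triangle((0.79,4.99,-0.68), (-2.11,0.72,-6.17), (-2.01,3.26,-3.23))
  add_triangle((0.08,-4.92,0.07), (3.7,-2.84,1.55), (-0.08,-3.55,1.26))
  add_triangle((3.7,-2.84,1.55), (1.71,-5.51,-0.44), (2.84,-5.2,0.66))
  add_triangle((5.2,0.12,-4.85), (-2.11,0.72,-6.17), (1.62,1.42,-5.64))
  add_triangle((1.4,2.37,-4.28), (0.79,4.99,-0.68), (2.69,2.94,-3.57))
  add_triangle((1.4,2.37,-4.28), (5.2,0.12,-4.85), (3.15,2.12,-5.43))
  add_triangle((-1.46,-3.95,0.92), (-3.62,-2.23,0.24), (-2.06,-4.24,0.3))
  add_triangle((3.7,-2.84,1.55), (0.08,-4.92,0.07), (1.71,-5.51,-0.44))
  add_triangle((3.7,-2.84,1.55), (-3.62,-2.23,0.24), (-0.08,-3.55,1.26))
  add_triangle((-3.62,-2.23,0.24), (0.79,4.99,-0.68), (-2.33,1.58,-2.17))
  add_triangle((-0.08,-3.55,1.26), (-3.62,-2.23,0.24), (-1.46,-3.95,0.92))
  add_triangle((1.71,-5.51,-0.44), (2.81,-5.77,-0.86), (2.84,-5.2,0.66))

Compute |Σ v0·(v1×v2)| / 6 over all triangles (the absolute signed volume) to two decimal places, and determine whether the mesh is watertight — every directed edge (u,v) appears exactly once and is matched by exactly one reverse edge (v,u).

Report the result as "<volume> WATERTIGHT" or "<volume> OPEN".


269.97 WATERTIGHT

Per-triangle v0·(v1×v2)/6:
  t1: +2.6137
  t2: +8.6466
  t3: +1.8197
  t4: +1.4142
  t5: +0.0952
  t6: +3.6756
  t7: +3.4508
  t8: +3.4725
  t9: +1.8711
  t10: +4.0438
  t11: +1.8113
  t12: +1.2084
  t13: +4.3402
  t14: +1.3585
  t15: +0.3550
  t16: +52.3382
  t17: +38.9727
  t18: +5.0597
  t19: +33.6197
  t20: +21.6926
  t21: +4.6922
  t22: +12.4940
  t23: +5.2686
  t24: +12.0003
  t25: +4.7137
  t26: +5.0827
  t27: +7.6037
  t28: +3.7943
  t29: -0.7824
  t30: +7.0007
  t31: +4.6197
  t32: -0.2284
  t33: +1.1748
  t34: +3.5590
  t35: -0.0834
  t36: +5.1738
  t37: +0.5706
  t38: +1.4561
Σ = +269.9693 → |volume| = 269.97

Directed edges: 114 total, each appears once with its reverse present → watertight.


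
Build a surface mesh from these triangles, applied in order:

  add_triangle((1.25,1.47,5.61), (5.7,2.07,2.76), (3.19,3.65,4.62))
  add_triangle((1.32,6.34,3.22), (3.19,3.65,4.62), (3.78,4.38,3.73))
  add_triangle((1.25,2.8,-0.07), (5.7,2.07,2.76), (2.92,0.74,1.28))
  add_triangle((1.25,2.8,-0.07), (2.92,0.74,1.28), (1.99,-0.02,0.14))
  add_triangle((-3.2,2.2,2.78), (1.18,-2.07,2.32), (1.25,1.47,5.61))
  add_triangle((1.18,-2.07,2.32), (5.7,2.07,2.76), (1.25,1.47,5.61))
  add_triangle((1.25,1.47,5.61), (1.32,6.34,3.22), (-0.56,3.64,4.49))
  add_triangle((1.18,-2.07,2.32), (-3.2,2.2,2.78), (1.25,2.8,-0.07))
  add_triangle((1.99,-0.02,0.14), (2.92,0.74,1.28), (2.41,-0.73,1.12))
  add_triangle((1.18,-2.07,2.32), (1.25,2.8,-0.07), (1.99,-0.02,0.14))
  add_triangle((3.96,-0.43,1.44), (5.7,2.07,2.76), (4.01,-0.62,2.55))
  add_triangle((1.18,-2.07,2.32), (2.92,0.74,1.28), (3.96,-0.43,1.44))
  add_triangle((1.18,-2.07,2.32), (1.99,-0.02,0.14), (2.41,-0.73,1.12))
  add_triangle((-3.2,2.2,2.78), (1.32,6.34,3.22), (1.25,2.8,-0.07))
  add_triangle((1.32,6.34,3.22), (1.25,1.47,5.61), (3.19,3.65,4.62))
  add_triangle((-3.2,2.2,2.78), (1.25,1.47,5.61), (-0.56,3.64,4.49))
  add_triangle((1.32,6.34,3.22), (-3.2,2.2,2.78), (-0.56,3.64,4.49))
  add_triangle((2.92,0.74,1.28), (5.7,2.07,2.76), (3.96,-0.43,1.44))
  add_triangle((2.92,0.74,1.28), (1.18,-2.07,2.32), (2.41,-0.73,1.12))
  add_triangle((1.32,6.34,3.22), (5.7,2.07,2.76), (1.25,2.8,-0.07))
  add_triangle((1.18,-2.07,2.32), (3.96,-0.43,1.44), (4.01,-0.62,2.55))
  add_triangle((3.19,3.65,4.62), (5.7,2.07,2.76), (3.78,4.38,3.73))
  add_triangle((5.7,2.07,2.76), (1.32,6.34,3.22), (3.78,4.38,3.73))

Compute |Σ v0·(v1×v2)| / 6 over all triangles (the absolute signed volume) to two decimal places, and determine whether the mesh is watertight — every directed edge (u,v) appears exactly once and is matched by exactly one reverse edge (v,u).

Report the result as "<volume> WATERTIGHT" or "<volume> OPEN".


Per-triangle v0·(v1×v2)/6:
  t1: +8.8775
  t2: +4.5176
  t3: +0.5040
  t4: +1.0427
  t5: +8.6510
  t6: +13.5671
  t7: +9.4070
  t8: -7.2106
  t9: +0.4941
  t10: -1.9789
  t11: +2.0214
  t12: -1.5989
  t13: +0.1252
  t14: +4.5955
  t15: +9.7290
  t16: +6.6505
  t17: +7.8942
  t18: +0.0923
  t19: +1.1030
  t20: +9.5116
  t21: +1.1690
  t22: +4.2896
  t23: +3.2035
Σ = +86.6571 → |volume| = 86.66

Directed edges: 69 total; 3 unmatched, e.g. (1.18,-2.07,2.32)→(5.7,2.07,2.76) → open.

86.66 OPEN


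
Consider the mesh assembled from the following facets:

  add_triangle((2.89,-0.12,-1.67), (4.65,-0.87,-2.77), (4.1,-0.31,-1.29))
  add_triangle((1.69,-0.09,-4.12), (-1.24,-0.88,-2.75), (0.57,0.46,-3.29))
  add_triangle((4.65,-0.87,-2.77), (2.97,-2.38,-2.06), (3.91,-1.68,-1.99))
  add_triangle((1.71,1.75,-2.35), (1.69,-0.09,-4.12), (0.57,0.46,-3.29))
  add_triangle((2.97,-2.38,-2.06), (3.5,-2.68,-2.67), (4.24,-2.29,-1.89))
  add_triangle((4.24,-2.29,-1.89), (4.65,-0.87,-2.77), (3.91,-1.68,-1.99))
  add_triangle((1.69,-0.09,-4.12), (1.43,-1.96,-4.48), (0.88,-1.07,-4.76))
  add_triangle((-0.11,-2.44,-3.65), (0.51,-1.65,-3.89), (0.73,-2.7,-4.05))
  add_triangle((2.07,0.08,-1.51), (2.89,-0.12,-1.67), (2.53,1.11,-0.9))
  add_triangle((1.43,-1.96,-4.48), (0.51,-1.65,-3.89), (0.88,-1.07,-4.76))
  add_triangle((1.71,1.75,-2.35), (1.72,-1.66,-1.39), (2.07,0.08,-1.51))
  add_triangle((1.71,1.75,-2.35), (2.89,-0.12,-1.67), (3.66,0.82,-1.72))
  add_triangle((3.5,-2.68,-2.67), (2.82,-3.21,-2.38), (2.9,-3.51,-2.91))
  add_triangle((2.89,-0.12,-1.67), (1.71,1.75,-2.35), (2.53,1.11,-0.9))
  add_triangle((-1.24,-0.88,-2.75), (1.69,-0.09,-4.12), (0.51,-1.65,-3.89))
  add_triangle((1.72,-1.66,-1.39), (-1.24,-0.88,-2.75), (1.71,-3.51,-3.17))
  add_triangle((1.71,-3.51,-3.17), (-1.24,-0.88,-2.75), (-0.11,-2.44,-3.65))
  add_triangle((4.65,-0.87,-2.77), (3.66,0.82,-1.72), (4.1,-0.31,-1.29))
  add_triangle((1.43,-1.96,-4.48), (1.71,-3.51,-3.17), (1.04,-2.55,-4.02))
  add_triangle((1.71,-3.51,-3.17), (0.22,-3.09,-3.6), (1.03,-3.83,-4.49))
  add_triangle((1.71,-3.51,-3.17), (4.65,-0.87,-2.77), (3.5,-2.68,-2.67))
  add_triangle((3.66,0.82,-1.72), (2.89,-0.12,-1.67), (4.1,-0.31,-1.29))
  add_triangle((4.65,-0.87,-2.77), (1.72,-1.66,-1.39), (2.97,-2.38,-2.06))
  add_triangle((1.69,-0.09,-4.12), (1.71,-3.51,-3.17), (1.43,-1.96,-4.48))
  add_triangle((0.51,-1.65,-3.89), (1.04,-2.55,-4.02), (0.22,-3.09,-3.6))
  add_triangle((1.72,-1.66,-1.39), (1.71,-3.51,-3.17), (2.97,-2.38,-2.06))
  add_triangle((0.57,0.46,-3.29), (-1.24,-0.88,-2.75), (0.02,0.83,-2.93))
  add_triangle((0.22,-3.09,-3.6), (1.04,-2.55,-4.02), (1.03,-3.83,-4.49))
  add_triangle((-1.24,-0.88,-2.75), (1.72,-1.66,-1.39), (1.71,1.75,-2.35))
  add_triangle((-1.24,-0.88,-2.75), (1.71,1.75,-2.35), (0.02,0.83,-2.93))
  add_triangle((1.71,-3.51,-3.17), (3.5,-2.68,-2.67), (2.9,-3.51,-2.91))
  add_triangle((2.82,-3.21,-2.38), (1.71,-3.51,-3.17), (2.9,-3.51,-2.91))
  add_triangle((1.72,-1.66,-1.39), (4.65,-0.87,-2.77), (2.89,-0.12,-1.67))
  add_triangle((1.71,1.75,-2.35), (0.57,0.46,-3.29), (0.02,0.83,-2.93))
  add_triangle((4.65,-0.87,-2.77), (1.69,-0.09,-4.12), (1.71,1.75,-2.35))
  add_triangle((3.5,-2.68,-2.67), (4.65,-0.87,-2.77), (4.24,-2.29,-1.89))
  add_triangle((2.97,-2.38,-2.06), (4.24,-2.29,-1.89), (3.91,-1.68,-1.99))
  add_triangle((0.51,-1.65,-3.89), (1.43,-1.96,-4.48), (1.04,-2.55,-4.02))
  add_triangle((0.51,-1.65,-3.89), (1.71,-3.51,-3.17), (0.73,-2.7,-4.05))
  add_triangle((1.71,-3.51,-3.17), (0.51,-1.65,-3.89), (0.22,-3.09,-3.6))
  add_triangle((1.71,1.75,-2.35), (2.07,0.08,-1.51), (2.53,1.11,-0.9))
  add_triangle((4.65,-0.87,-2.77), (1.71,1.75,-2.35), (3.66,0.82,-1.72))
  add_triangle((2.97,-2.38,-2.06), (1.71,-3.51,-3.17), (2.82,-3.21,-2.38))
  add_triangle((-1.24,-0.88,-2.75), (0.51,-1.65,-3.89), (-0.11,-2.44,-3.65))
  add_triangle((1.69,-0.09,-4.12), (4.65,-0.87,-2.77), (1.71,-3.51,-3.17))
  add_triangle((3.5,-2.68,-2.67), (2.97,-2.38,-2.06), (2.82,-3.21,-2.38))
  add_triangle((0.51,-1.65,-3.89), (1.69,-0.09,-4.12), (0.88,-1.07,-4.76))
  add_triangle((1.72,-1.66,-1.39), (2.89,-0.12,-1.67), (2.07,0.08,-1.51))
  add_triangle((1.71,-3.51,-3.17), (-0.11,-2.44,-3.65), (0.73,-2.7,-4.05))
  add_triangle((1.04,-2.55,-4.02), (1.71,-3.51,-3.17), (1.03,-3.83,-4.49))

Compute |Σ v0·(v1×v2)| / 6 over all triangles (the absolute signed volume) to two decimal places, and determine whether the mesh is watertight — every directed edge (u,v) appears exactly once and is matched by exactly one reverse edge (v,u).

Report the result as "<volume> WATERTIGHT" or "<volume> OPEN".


Per-triangle v0·(v1×v2)/6:
  t1: -0.3575
  t2: +1.3037
  t3: -0.6933
  t4: +1.2367
  t5: +0.1978
  t6: -0.0739
  t7: +1.1010
  t8: +0.4898
  t9: -0.2286
  t10: +0.5284
  t11: -0.7354
  t12: -0.9840
  t13: +0.2556
  t14: +1.2899
  t15: +1.9336
  t16: -0.9357
  t17: -0.0736
  t18: +1.1808
  t19: +0.7980
  t20: +0.3795
  t21: +1.9301
  t22: -0.5318
  t23: -0.2151
  t24: +1.4870
  t25: +0.6578
  t26: +0.0680
  t27: +0.7337
  t28: +0.3969
  t29: -4.2337
  t30: -0.7058
  t31: +0.5075
  t32: +0.1703
  t33: -0.0657
  t34: +0.6804
  t35: +4.7609
  t36: +1.6765
  t37: -0.3601
  t38: +0.4417
  t39: +0.5448
  t40: -1.6654
  t41: -0.9344
  t42: +2.2910
  t43: -0.4840
  t44: +1.0347
  t45: +8.0741
  t46: +0.1402
  t47: -0.4324
  t48: -0.2718
  t49: +0.7291
  t50: +0.7176
Σ = +23.7548 → |volume| = 23.75

Directed edges: 150 total, each appears once with its reverse present → watertight.

23.75 WATERTIGHT


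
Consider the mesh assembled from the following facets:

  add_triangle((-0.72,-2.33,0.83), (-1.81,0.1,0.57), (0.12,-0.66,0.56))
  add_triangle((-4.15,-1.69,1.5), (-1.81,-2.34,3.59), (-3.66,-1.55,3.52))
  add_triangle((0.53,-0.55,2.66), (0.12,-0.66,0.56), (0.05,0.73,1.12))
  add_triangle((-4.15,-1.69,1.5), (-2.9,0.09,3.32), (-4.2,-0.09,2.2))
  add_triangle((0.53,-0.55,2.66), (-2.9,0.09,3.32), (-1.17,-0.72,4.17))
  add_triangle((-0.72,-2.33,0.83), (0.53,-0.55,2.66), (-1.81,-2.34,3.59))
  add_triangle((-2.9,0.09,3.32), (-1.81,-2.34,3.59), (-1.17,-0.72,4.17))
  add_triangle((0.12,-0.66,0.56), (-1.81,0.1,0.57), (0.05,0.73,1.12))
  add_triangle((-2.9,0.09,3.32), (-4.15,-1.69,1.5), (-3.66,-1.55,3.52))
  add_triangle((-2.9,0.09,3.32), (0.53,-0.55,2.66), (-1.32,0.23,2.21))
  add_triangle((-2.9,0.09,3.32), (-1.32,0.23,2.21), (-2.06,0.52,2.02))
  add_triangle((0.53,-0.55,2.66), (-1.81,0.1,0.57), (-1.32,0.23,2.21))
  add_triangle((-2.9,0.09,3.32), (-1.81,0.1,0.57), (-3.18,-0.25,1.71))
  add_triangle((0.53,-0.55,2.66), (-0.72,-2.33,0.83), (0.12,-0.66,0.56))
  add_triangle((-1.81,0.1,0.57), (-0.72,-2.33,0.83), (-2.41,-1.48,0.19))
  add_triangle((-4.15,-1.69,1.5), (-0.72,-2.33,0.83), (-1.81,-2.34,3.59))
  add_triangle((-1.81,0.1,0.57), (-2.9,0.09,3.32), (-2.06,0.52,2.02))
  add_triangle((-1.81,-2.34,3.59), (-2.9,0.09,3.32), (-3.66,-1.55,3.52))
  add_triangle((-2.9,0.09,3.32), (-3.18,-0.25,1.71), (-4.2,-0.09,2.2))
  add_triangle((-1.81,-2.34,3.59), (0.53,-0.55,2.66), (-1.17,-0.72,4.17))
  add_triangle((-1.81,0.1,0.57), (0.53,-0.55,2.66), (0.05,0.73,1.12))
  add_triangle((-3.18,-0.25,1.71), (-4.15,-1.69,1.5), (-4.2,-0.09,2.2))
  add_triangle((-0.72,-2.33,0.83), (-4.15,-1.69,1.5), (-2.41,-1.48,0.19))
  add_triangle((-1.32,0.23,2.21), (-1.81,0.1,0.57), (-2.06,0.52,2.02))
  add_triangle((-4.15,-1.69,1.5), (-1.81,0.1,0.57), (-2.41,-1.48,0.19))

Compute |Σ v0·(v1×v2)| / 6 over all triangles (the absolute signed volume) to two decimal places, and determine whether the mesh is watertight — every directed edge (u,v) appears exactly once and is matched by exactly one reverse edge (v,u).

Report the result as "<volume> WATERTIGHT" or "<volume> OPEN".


19.88 OPEN

Per-triangle v0·(v1×v2)/6:
  t1: -0.3084
  t2: +2.3150
  t3: -0.0382
  t4: +1.9467
  t5: +0.4642
  t6: +1.7893
  t7: +2.7233
  t8: -0.3560
  t9: +2.0250
  t10: +0.4787
  t11: +0.1850
  t12: -0.4158
  t13: +0.2941
  t14: +0.2217
  t15: -0.7003
  t16: +3.5042
  t17: +0.3240
  t18: +1.9965
  t19: -0.2340
  t20: +1.5765
  t21: +0.8033
  t22: -0.1354
  t23: +1.1560
  t24: -0.1549
  t25: +0.4234
Σ = +19.8836 → |volume| = 19.88

Directed edges: 75 total; 3 unmatched, e.g. (-1.81,0.1,0.57)→(-3.18,-0.25,1.71) → open.


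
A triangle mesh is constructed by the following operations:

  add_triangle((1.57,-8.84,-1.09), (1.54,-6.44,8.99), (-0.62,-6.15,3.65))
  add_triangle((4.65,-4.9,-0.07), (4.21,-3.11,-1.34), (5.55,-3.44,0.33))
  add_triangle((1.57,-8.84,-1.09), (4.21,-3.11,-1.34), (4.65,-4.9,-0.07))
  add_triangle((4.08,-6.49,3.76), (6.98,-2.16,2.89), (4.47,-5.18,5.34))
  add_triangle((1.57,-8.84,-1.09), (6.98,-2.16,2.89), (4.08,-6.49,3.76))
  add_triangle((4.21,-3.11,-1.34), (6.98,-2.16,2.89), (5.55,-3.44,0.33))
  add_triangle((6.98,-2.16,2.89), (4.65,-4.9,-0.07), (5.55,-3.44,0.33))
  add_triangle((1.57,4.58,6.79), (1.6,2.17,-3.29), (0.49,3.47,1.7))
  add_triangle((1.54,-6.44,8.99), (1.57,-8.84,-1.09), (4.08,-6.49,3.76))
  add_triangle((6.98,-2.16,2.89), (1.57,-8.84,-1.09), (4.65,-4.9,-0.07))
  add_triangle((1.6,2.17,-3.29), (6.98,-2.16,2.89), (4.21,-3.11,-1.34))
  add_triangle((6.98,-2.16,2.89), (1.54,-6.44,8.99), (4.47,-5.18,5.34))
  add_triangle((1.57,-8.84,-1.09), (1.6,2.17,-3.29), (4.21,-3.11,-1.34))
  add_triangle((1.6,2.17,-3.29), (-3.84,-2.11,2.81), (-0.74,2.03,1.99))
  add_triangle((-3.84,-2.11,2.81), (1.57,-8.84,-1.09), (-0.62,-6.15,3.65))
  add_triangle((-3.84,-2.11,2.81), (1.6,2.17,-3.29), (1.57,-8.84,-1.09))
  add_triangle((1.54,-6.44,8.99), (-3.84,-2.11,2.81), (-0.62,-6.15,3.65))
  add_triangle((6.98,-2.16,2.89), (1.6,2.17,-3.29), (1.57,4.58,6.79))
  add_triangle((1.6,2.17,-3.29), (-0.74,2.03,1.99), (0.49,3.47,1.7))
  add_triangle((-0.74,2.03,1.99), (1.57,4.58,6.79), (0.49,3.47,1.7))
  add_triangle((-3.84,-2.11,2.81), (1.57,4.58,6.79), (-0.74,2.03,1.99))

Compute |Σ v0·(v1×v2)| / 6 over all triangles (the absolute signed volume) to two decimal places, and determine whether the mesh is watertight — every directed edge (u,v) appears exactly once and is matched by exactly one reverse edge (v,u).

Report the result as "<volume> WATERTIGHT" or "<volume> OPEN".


307.87 OPEN

Per-triangle v0·(v1×v2)/6:
  t1: +27.2560
  t2: +2.8079
  t3: +8.2054
  t4: +12.0728
  t5: +30.7062
  t6: +2.0408
  t7: +3.9252
  t8: +5.7254
  t9: +39.5363
  t10: +12.3855
  t11: +17.8685
  t12: +12.6848
  t13: +16.3736
  t14: +4.5013
  t15: +19.6292
  t16: +13.1108
  t17: +22.7095
  t18: +42.3295
  t19: +1.8399
  t20: +3.2308
  t21: +8.9341
Σ = +307.8738 → |volume| = 307.87

Directed edges: 63 total; 7 unmatched, e.g. (4.47,-5.18,5.34)→(4.08,-6.49,3.76) → open.
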